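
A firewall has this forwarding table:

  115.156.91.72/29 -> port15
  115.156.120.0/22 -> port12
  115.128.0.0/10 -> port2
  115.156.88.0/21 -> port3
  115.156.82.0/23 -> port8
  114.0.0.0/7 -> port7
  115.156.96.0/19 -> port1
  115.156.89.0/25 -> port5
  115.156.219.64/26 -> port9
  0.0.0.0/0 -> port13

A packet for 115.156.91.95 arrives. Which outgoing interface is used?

port3

Routes whose prefix contains 115.156.91.95:
  0.0.0.0/0 (default, matches everything) -> port13
  114.0.0.0/7 (114.0.0.0 - 115.255.255.255) -> port7
  115.128.0.0/10 (115.128.0.0 - 115.191.255.255) -> port2
  115.156.88.0/21 (115.156.88.0 - 115.156.95.255) -> port3
More-specific entries that do NOT match:
  115.156.91.72/29 (115.156.91.72 - 115.156.91.79) does not contain 115.156.91.95
  115.156.219.64/26 (115.156.219.64 - 115.156.219.127) does not contain 115.156.91.95
  115.156.89.0/25 (115.156.89.0 - 115.156.89.127) does not contain 115.156.91.95
  115.156.82.0/23 (115.156.82.0 - 115.156.83.255) does not contain 115.156.91.95
  115.156.120.0/22 (115.156.120.0 - 115.156.123.255) does not contain 115.156.91.95
Longest matching prefix is /21 -> interface port3.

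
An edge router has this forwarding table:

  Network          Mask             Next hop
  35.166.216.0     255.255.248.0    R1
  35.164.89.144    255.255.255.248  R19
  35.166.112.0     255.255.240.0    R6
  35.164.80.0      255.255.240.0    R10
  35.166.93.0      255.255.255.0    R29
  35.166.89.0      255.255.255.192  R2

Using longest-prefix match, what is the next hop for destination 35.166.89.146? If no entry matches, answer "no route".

no route

No entry's prefix contains 35.166.89.146; there is no default route.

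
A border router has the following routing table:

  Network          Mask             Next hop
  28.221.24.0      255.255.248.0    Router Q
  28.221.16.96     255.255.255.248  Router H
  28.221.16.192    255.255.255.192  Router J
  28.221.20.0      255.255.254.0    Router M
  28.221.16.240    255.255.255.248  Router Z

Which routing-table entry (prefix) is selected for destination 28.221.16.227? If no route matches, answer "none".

28.221.16.192/26

Entries matching 28.221.16.227:
  28.221.16.192/26 (28.221.16.192 - 28.221.16.255)
Most specific is 28.221.16.192/26.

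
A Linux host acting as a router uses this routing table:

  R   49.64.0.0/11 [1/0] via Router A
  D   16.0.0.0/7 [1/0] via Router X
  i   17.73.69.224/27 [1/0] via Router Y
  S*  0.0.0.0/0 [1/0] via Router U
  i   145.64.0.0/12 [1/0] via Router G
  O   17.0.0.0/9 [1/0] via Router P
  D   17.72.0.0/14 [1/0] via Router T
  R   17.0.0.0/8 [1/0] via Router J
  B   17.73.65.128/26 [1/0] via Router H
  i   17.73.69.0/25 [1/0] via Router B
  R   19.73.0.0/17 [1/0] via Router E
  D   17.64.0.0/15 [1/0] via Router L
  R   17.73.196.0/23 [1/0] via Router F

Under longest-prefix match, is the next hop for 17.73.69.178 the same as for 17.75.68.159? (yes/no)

17.73.69.178: longest match 17.72.0.0/14 -> Router T
17.75.68.159: longest match 17.72.0.0/14 -> Router T

yes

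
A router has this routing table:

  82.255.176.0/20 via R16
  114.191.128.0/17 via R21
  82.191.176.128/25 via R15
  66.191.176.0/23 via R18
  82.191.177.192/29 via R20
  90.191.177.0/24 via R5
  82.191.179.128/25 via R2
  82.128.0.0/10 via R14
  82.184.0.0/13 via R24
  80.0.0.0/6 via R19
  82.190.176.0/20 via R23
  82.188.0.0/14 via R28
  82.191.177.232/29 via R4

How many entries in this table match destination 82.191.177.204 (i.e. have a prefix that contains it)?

4

Prefixes containing 82.191.177.204:
  80.0.0.0/6 (80.0.0.0 - 83.255.255.255)
  82.128.0.0/10 (82.128.0.0 - 82.191.255.255)
  82.184.0.0/13 (82.184.0.0 - 82.191.255.255)
  82.188.0.0/14 (82.188.0.0 - 82.191.255.255)
Total matching entries: 4.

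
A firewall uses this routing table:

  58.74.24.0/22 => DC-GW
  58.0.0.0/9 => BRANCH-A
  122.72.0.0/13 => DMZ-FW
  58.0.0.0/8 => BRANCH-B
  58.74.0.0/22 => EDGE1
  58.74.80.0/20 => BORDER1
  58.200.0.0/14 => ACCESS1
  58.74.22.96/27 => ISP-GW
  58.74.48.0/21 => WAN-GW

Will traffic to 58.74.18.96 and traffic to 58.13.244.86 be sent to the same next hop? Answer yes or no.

yes

58.74.18.96: longest match 58.0.0.0/9 -> BRANCH-A
58.13.244.86: longest match 58.0.0.0/9 -> BRANCH-A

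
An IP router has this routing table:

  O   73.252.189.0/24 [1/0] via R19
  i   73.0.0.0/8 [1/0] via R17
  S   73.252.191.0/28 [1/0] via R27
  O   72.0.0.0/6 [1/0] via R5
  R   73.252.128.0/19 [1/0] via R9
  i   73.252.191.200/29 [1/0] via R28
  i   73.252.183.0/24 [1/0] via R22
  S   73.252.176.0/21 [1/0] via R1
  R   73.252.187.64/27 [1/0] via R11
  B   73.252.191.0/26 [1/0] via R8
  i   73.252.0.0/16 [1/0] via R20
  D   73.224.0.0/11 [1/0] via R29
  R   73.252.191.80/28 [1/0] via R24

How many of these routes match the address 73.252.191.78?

Prefixes containing 73.252.191.78:
  72.0.0.0/6 (72.0.0.0 - 75.255.255.255)
  73.0.0.0/8 (73.0.0.0 - 73.255.255.255)
  73.224.0.0/11 (73.224.0.0 - 73.255.255.255)
  73.252.0.0/16 (73.252.0.0 - 73.252.255.255)
Total matching entries: 4.

4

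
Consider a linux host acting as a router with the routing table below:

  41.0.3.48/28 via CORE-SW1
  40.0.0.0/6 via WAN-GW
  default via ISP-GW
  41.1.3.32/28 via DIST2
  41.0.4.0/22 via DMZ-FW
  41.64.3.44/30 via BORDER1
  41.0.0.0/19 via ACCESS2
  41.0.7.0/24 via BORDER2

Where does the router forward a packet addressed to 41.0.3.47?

ACCESS2

Routes whose prefix contains 41.0.3.47:
  0.0.0.0/0 (default, matches everything) -> ISP-GW
  40.0.0.0/6 (40.0.0.0 - 43.255.255.255) -> WAN-GW
  41.0.0.0/19 (41.0.0.0 - 41.0.31.255) -> ACCESS2
More-specific entries that do NOT match:
  41.64.3.44/30 (41.64.3.44 - 41.64.3.47) does not contain 41.0.3.47
  41.0.3.48/28 (41.0.3.48 - 41.0.3.63) does not contain 41.0.3.47
  41.1.3.32/28 (41.1.3.32 - 41.1.3.47) does not contain 41.0.3.47
  41.0.7.0/24 (41.0.7.0 - 41.0.7.255) does not contain 41.0.3.47
  41.0.4.0/22 (41.0.4.0 - 41.0.7.255) does not contain 41.0.3.47
Longest matching prefix is /19 -> next hop ACCESS2.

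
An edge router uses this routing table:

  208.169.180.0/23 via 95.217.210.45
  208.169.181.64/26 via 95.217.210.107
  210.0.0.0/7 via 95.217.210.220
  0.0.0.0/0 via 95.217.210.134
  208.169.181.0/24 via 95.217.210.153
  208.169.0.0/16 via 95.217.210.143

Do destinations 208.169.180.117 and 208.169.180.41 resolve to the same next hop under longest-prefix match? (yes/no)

208.169.180.117: longest match 208.169.180.0/23 -> 95.217.210.45
208.169.180.41: longest match 208.169.180.0/23 -> 95.217.210.45

yes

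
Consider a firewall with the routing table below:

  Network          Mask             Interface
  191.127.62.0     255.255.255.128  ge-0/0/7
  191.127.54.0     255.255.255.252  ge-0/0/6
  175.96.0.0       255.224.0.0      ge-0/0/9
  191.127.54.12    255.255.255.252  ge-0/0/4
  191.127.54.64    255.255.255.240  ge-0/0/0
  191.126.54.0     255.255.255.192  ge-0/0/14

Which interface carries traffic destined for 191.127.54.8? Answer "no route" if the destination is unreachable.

no route

No entry's prefix contains 191.127.54.8; there is no default route.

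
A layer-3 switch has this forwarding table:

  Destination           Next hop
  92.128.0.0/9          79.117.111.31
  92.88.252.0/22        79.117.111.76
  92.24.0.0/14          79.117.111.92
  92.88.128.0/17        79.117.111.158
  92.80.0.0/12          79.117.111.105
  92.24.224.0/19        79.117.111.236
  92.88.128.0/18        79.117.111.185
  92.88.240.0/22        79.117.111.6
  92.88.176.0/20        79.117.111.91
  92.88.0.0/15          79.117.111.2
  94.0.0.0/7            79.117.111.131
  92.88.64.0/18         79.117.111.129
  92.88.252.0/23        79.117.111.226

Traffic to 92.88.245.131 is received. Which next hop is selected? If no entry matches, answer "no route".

79.117.111.158

Routes whose prefix contains 92.88.245.131:
  92.80.0.0/12 (92.80.0.0 - 92.95.255.255) -> 79.117.111.105
  92.88.0.0/15 (92.88.0.0 - 92.89.255.255) -> 79.117.111.2
  92.88.128.0/17 (92.88.128.0 - 92.88.255.255) -> 79.117.111.158
More-specific entries that do NOT match:
  92.88.252.0/23 (92.88.252.0 - 92.88.253.255) does not contain 92.88.245.131
  92.88.252.0/22 (92.88.252.0 - 92.88.255.255) does not contain 92.88.245.131
  92.88.240.0/22 (92.88.240.0 - 92.88.243.255) does not contain 92.88.245.131
  92.88.176.0/20 (92.88.176.0 - 92.88.191.255) does not contain 92.88.245.131
  92.24.224.0/19 (92.24.224.0 - 92.24.255.255) does not contain 92.88.245.131
  92.88.128.0/18 (92.88.128.0 - 92.88.191.255) does not contain 92.88.245.131
  92.88.64.0/18 (92.88.64.0 - 92.88.127.255) does not contain 92.88.245.131
Longest matching prefix is /17 -> next hop 79.117.111.158.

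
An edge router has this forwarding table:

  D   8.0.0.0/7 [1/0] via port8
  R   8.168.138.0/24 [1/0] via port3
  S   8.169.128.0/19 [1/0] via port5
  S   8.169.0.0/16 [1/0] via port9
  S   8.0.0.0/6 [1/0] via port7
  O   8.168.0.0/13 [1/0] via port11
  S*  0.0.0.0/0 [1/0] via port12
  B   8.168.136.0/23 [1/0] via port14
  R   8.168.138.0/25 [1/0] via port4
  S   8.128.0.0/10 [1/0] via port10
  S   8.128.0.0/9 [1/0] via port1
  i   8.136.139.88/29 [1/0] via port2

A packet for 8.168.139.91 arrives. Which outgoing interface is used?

port11

Routes whose prefix contains 8.168.139.91:
  0.0.0.0/0 (default, matches everything) -> port12
  8.0.0.0/6 (8.0.0.0 - 11.255.255.255) -> port7
  8.0.0.0/7 (8.0.0.0 - 9.255.255.255) -> port8
  8.128.0.0/9 (8.128.0.0 - 8.255.255.255) -> port1
  8.128.0.0/10 (8.128.0.0 - 8.191.255.255) -> port10
  8.168.0.0/13 (8.168.0.0 - 8.175.255.255) -> port11
More-specific entries that do NOT match:
  8.136.139.88/29 (8.136.139.88 - 8.136.139.95) does not contain 8.168.139.91
  8.168.138.0/25 (8.168.138.0 - 8.168.138.127) does not contain 8.168.139.91
  8.168.138.0/24 (8.168.138.0 - 8.168.138.255) does not contain 8.168.139.91
  8.168.136.0/23 (8.168.136.0 - 8.168.137.255) does not contain 8.168.139.91
  8.169.128.0/19 (8.169.128.0 - 8.169.159.255) does not contain 8.168.139.91
  8.169.0.0/16 (8.169.0.0 - 8.169.255.255) does not contain 8.168.139.91
Longest matching prefix is /13 -> interface port11.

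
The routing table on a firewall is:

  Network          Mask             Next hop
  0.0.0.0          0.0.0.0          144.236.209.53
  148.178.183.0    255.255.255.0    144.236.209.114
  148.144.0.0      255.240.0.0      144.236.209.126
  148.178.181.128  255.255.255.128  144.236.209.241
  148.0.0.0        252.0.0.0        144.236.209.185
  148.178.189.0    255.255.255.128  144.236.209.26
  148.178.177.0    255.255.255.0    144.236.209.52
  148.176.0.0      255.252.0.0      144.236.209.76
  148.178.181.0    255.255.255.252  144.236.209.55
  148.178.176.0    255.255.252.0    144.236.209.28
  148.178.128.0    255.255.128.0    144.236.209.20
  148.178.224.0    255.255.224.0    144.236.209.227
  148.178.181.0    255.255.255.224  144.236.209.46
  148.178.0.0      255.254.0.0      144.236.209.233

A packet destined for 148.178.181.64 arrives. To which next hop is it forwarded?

144.236.209.20

Routes whose prefix contains 148.178.181.64:
  0.0.0.0/0 (default, matches everything) -> 144.236.209.53
  148.0.0.0/6 (148.0.0.0 - 151.255.255.255) -> 144.236.209.185
  148.176.0.0/14 (148.176.0.0 - 148.179.255.255) -> 144.236.209.76
  148.178.0.0/15 (148.178.0.0 - 148.179.255.255) -> 144.236.209.233
  148.178.128.0/17 (148.178.128.0 - 148.178.255.255) -> 144.236.209.20
More-specific entries that do NOT match:
  148.178.181.0/30 (148.178.181.0 - 148.178.181.3) does not contain 148.178.181.64
  148.178.181.0/27 (148.178.181.0 - 148.178.181.31) does not contain 148.178.181.64
  148.178.181.128/25 (148.178.181.128 - 148.178.181.255) does not contain 148.178.181.64
  148.178.189.0/25 (148.178.189.0 - 148.178.189.127) does not contain 148.178.181.64
  148.178.183.0/24 (148.178.183.0 - 148.178.183.255) does not contain 148.178.181.64
  148.178.177.0/24 (148.178.177.0 - 148.178.177.255) does not contain 148.178.181.64
  148.178.176.0/22 (148.178.176.0 - 148.178.179.255) does not contain 148.178.181.64
  148.178.224.0/19 (148.178.224.0 - 148.178.255.255) does not contain 148.178.181.64
Longest matching prefix is /17 -> next hop 144.236.209.20.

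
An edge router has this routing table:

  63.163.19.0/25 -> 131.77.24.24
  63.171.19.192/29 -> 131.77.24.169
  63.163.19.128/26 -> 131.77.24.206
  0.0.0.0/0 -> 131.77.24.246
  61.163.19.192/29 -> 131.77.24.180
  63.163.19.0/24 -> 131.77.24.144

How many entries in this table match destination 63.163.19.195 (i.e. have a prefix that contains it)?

2

Prefixes containing 63.163.19.195:
  0.0.0.0/0 (default, matches everything)
  63.163.19.0/24 (63.163.19.0 - 63.163.19.255)
Total matching entries: 2.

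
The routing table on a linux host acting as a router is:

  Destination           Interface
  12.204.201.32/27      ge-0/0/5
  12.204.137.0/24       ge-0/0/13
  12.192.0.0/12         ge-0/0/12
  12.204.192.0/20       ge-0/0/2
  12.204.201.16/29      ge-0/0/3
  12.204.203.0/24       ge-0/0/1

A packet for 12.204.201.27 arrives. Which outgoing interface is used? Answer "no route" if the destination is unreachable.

ge-0/0/2

Routes whose prefix contains 12.204.201.27:
  12.192.0.0/12 (12.192.0.0 - 12.207.255.255) -> ge-0/0/12
  12.204.192.0/20 (12.204.192.0 - 12.204.207.255) -> ge-0/0/2
More-specific entries that do NOT match:
  12.204.201.16/29 (12.204.201.16 - 12.204.201.23) does not contain 12.204.201.27
  12.204.201.32/27 (12.204.201.32 - 12.204.201.63) does not contain 12.204.201.27
  12.204.137.0/24 (12.204.137.0 - 12.204.137.255) does not contain 12.204.201.27
  12.204.203.0/24 (12.204.203.0 - 12.204.203.255) does not contain 12.204.201.27
Longest matching prefix is /20 -> interface ge-0/0/2.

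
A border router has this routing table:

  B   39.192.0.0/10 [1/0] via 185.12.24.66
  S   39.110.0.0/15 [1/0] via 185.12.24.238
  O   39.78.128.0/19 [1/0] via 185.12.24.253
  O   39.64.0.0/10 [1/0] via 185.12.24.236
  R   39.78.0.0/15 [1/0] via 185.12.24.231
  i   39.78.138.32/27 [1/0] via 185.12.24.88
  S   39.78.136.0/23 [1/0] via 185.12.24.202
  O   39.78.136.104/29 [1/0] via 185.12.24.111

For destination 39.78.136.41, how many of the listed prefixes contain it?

Prefixes containing 39.78.136.41:
  39.64.0.0/10 (39.64.0.0 - 39.127.255.255)
  39.78.0.0/15 (39.78.0.0 - 39.79.255.255)
  39.78.128.0/19 (39.78.128.0 - 39.78.159.255)
  39.78.136.0/23 (39.78.136.0 - 39.78.137.255)
Total matching entries: 4.

4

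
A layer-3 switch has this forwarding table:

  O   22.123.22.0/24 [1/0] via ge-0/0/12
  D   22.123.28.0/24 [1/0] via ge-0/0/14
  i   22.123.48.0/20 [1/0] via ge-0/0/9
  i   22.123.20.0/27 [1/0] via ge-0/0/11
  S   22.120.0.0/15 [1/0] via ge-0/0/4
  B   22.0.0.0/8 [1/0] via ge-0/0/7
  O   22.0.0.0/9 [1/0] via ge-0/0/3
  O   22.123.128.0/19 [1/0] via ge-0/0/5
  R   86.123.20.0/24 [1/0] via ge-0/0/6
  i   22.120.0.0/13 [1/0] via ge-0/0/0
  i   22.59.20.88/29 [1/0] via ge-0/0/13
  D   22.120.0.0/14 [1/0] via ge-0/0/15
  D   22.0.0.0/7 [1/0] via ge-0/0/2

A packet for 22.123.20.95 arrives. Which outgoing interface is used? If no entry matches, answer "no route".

Routes whose prefix contains 22.123.20.95:
  22.0.0.0/7 (22.0.0.0 - 23.255.255.255) -> ge-0/0/2
  22.0.0.0/8 (22.0.0.0 - 22.255.255.255) -> ge-0/0/7
  22.0.0.0/9 (22.0.0.0 - 22.127.255.255) -> ge-0/0/3
  22.120.0.0/13 (22.120.0.0 - 22.127.255.255) -> ge-0/0/0
  22.120.0.0/14 (22.120.0.0 - 22.123.255.255) -> ge-0/0/15
More-specific entries that do NOT match:
  22.59.20.88/29 (22.59.20.88 - 22.59.20.95) does not contain 22.123.20.95
  22.123.20.0/27 (22.123.20.0 - 22.123.20.31) does not contain 22.123.20.95
  22.123.22.0/24 (22.123.22.0 - 22.123.22.255) does not contain 22.123.20.95
  22.123.28.0/24 (22.123.28.0 - 22.123.28.255) does not contain 22.123.20.95
  86.123.20.0/24 (86.123.20.0 - 86.123.20.255) does not contain 22.123.20.95
  22.123.48.0/20 (22.123.48.0 - 22.123.63.255) does not contain 22.123.20.95
  22.123.128.0/19 (22.123.128.0 - 22.123.159.255) does not contain 22.123.20.95
  22.120.0.0/15 (22.120.0.0 - 22.121.255.255) does not contain 22.123.20.95
Longest matching prefix is /14 -> interface ge-0/0/15.

ge-0/0/15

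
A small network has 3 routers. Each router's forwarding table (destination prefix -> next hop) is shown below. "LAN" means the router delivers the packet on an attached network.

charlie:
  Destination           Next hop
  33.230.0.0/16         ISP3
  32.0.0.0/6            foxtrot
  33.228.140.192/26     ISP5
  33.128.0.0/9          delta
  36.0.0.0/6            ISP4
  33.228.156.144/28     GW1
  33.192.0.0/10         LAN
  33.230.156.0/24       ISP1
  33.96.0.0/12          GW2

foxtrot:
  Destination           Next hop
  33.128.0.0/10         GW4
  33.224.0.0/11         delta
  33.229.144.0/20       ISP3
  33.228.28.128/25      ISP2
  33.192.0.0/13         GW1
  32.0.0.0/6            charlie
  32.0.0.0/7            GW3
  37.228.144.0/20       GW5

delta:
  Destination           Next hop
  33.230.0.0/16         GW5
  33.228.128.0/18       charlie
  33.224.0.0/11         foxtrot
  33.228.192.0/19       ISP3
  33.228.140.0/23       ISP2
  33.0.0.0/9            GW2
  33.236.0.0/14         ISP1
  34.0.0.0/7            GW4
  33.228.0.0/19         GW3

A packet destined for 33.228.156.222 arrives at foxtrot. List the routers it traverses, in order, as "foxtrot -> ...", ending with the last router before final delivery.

foxtrot -> delta -> charlie

At foxtrot: longest match for 33.228.156.222 is 33.224.0.0/11 -> delta
At delta: longest match for 33.228.156.222 is 33.228.128.0/18 -> charlie
At charlie: longest match for 33.228.156.222 is 33.192.0.0/10 -> LAN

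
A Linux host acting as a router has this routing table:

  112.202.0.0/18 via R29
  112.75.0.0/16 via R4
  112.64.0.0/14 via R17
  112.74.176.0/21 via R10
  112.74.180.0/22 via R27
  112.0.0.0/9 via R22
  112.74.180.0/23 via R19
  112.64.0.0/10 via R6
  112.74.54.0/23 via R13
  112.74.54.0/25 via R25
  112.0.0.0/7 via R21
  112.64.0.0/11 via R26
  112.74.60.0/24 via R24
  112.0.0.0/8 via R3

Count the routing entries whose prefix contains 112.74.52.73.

Prefixes containing 112.74.52.73:
  112.0.0.0/7 (112.0.0.0 - 113.255.255.255)
  112.0.0.0/8 (112.0.0.0 - 112.255.255.255)
  112.0.0.0/9 (112.0.0.0 - 112.127.255.255)
  112.64.0.0/10 (112.64.0.0 - 112.127.255.255)
  112.64.0.0/11 (112.64.0.0 - 112.95.255.255)
Total matching entries: 5.

5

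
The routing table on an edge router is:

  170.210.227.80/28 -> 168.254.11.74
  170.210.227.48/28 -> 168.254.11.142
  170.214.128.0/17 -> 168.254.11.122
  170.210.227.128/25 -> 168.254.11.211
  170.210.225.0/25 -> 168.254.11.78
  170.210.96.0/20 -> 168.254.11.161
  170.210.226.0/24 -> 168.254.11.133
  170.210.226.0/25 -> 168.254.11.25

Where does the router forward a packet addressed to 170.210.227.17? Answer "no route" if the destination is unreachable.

no route

No entry's prefix contains 170.210.227.17; there is no default route.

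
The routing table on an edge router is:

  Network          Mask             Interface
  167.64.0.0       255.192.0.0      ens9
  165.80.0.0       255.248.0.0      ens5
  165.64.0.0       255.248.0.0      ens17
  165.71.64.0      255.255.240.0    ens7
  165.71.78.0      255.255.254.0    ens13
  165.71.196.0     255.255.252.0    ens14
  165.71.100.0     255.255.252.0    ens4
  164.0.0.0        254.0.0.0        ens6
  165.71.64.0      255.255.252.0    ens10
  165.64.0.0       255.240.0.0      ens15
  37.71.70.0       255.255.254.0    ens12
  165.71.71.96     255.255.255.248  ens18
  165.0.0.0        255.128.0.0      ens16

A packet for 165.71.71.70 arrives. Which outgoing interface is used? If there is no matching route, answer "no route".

ens7

Routes whose prefix contains 165.71.71.70:
  164.0.0.0/7 (164.0.0.0 - 165.255.255.255) -> ens6
  165.0.0.0/9 (165.0.0.0 - 165.127.255.255) -> ens16
  165.64.0.0/12 (165.64.0.0 - 165.79.255.255) -> ens15
  165.64.0.0/13 (165.64.0.0 - 165.71.255.255) -> ens17
  165.71.64.0/20 (165.71.64.0 - 165.71.79.255) -> ens7
More-specific entries that do NOT match:
  165.71.71.96/29 (165.71.71.96 - 165.71.71.103) does not contain 165.71.71.70
  165.71.78.0/23 (165.71.78.0 - 165.71.79.255) does not contain 165.71.71.70
  37.71.70.0/23 (37.71.70.0 - 37.71.71.255) does not contain 165.71.71.70
  165.71.196.0/22 (165.71.196.0 - 165.71.199.255) does not contain 165.71.71.70
  165.71.100.0/22 (165.71.100.0 - 165.71.103.255) does not contain 165.71.71.70
  165.71.64.0/22 (165.71.64.0 - 165.71.67.255) does not contain 165.71.71.70
Longest matching prefix is /20 -> interface ens7.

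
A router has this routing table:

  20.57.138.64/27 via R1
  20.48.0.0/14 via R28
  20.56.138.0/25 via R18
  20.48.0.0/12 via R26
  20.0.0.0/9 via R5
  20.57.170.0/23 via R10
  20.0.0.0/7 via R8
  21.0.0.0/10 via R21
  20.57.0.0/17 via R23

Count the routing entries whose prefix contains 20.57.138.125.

3

Prefixes containing 20.57.138.125:
  20.0.0.0/7 (20.0.0.0 - 21.255.255.255)
  20.0.0.0/9 (20.0.0.0 - 20.127.255.255)
  20.48.0.0/12 (20.48.0.0 - 20.63.255.255)
Total matching entries: 3.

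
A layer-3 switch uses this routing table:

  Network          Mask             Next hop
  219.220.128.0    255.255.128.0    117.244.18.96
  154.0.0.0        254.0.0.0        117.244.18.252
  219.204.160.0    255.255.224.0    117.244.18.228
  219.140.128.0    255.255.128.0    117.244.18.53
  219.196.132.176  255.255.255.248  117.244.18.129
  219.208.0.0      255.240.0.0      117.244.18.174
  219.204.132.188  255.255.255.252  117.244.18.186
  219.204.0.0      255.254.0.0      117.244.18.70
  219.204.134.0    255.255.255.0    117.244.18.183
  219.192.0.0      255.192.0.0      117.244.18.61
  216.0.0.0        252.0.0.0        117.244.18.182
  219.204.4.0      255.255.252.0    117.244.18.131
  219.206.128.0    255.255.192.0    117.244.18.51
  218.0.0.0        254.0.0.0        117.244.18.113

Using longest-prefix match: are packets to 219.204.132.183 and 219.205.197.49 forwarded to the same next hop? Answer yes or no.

yes

219.204.132.183: longest match 219.204.0.0/15 -> 117.244.18.70
219.205.197.49: longest match 219.204.0.0/15 -> 117.244.18.70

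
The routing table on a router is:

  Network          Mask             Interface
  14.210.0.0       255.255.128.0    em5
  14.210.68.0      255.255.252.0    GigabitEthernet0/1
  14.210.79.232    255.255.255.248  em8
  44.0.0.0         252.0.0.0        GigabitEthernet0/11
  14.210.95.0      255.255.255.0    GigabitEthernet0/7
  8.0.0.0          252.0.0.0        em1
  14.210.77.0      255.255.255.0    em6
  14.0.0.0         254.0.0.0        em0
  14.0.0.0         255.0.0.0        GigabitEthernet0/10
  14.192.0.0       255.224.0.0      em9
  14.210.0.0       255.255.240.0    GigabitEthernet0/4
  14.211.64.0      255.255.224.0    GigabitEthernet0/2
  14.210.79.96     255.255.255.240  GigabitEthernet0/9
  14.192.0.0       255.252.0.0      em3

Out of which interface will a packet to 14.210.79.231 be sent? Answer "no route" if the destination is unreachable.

Routes whose prefix contains 14.210.79.231:
  14.0.0.0/7 (14.0.0.0 - 15.255.255.255) -> em0
  14.0.0.0/8 (14.0.0.0 - 14.255.255.255) -> GigabitEthernet0/10
  14.192.0.0/11 (14.192.0.0 - 14.223.255.255) -> em9
  14.210.0.0/17 (14.210.0.0 - 14.210.127.255) -> em5
More-specific entries that do NOT match:
  14.210.79.232/29 (14.210.79.232 - 14.210.79.239) does not contain 14.210.79.231
  14.210.79.96/28 (14.210.79.96 - 14.210.79.111) does not contain 14.210.79.231
  14.210.95.0/24 (14.210.95.0 - 14.210.95.255) does not contain 14.210.79.231
  14.210.77.0/24 (14.210.77.0 - 14.210.77.255) does not contain 14.210.79.231
  14.210.68.0/22 (14.210.68.0 - 14.210.71.255) does not contain 14.210.79.231
  14.210.0.0/20 (14.210.0.0 - 14.210.15.255) does not contain 14.210.79.231
  14.211.64.0/19 (14.211.64.0 - 14.211.95.255) does not contain 14.210.79.231
Longest matching prefix is /17 -> interface em5.

em5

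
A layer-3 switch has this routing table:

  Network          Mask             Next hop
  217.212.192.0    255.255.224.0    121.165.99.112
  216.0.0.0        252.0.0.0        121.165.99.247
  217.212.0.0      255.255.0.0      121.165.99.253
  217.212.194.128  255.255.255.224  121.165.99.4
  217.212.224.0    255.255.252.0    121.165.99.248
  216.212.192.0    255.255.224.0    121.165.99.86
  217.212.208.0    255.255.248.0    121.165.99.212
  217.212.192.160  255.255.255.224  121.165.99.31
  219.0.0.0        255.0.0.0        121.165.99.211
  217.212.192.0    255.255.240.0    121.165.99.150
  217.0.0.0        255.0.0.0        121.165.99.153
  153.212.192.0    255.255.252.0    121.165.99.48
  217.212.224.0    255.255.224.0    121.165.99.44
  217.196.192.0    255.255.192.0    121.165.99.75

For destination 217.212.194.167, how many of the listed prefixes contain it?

5

Prefixes containing 217.212.194.167:
  216.0.0.0/6 (216.0.0.0 - 219.255.255.255)
  217.0.0.0/8 (217.0.0.0 - 217.255.255.255)
  217.212.0.0/16 (217.212.0.0 - 217.212.255.255)
  217.212.192.0/19 (217.212.192.0 - 217.212.223.255)
  217.212.192.0/20 (217.212.192.0 - 217.212.207.255)
Total matching entries: 5.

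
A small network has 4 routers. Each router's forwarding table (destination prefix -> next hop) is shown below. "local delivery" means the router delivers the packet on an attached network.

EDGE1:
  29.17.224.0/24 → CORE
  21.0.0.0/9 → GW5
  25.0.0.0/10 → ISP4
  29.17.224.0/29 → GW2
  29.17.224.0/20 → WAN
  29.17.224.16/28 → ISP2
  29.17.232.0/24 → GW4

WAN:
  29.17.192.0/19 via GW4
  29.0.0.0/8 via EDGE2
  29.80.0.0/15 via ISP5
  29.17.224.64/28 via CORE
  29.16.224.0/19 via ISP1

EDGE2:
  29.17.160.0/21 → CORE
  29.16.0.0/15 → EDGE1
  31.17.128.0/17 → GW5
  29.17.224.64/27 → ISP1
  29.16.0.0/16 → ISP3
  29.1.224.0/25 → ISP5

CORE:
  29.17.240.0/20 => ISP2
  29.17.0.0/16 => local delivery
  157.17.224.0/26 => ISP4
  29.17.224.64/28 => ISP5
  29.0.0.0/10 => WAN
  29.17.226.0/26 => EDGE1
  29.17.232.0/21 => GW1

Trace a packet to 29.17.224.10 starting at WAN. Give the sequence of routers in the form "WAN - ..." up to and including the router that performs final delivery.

At WAN: longest match for 29.17.224.10 is 29.0.0.0/8 -> EDGE2
At EDGE2: longest match for 29.17.224.10 is 29.16.0.0/15 -> EDGE1
At EDGE1: longest match for 29.17.224.10 is 29.17.224.0/24 -> CORE
At CORE: longest match for 29.17.224.10 is 29.17.0.0/16 -> local delivery

WAN - EDGE2 - EDGE1 - CORE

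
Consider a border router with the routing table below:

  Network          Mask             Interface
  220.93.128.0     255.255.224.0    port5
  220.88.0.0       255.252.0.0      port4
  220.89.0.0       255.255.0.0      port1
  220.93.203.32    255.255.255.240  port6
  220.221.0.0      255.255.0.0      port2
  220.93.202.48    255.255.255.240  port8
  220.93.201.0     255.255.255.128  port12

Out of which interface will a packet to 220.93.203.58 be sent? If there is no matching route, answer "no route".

no route

No entry's prefix contains 220.93.203.58; there is no default route.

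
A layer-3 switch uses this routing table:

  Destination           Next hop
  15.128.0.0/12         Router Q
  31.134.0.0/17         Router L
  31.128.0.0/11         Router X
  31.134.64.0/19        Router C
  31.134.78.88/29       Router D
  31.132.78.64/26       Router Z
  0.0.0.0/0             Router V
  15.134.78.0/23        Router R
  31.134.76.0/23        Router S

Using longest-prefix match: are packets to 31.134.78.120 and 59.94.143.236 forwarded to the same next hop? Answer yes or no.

31.134.78.120: longest match 31.134.64.0/19 -> Router C
59.94.143.236: longest match 0.0.0.0/0 -> Router V

no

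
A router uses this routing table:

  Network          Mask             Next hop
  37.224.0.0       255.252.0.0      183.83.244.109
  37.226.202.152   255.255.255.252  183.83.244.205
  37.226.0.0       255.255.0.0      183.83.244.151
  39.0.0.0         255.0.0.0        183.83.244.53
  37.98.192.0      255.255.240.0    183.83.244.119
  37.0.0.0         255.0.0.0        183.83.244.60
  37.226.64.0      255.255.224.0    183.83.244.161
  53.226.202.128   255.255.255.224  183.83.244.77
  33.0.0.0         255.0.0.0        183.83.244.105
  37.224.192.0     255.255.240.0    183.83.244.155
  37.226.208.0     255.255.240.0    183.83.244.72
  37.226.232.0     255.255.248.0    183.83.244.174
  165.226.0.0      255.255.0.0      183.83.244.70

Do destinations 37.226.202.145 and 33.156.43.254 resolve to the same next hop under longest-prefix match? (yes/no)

37.226.202.145: longest match 37.226.0.0/16 -> 183.83.244.151
33.156.43.254: longest match 33.0.0.0/8 -> 183.83.244.105

no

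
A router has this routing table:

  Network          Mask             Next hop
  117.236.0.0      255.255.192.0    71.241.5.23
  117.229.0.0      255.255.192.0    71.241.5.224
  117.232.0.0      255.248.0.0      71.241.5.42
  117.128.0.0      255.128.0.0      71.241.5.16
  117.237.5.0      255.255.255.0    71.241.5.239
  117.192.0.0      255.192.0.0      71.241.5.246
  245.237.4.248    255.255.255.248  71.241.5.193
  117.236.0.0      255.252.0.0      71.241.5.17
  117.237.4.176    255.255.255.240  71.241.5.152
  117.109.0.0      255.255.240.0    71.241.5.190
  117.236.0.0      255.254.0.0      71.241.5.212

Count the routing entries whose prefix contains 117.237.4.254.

5

Prefixes containing 117.237.4.254:
  117.128.0.0/9 (117.128.0.0 - 117.255.255.255)
  117.192.0.0/10 (117.192.0.0 - 117.255.255.255)
  117.232.0.0/13 (117.232.0.0 - 117.239.255.255)
  117.236.0.0/14 (117.236.0.0 - 117.239.255.255)
  117.236.0.0/15 (117.236.0.0 - 117.237.255.255)
Total matching entries: 5.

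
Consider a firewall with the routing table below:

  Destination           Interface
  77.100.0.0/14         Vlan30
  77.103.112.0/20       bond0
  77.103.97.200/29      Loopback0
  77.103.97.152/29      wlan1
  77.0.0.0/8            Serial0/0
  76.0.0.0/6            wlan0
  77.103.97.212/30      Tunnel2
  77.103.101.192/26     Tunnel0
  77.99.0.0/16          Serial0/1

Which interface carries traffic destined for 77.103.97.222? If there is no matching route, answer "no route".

Vlan30

Routes whose prefix contains 77.103.97.222:
  76.0.0.0/6 (76.0.0.0 - 79.255.255.255) -> wlan0
  77.0.0.0/8 (77.0.0.0 - 77.255.255.255) -> Serial0/0
  77.100.0.0/14 (77.100.0.0 - 77.103.255.255) -> Vlan30
More-specific entries that do NOT match:
  77.103.97.212/30 (77.103.97.212 - 77.103.97.215) does not contain 77.103.97.222
  77.103.97.200/29 (77.103.97.200 - 77.103.97.207) does not contain 77.103.97.222
  77.103.97.152/29 (77.103.97.152 - 77.103.97.159) does not contain 77.103.97.222
  77.103.101.192/26 (77.103.101.192 - 77.103.101.255) does not contain 77.103.97.222
  77.103.112.0/20 (77.103.112.0 - 77.103.127.255) does not contain 77.103.97.222
  77.99.0.0/16 (77.99.0.0 - 77.99.255.255) does not contain 77.103.97.222
Longest matching prefix is /14 -> interface Vlan30.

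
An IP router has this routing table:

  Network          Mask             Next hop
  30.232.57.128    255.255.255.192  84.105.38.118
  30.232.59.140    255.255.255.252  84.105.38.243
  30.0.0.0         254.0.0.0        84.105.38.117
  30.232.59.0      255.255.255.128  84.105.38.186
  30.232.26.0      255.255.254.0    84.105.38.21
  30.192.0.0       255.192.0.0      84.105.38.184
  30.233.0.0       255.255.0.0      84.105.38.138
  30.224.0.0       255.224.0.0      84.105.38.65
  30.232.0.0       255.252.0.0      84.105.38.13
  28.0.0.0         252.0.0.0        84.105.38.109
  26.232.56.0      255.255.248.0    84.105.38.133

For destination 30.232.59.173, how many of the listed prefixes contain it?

5

Prefixes containing 30.232.59.173:
  28.0.0.0/6 (28.0.0.0 - 31.255.255.255)
  30.0.0.0/7 (30.0.0.0 - 31.255.255.255)
  30.192.0.0/10 (30.192.0.0 - 30.255.255.255)
  30.224.0.0/11 (30.224.0.0 - 30.255.255.255)
  30.232.0.0/14 (30.232.0.0 - 30.235.255.255)
Total matching entries: 5.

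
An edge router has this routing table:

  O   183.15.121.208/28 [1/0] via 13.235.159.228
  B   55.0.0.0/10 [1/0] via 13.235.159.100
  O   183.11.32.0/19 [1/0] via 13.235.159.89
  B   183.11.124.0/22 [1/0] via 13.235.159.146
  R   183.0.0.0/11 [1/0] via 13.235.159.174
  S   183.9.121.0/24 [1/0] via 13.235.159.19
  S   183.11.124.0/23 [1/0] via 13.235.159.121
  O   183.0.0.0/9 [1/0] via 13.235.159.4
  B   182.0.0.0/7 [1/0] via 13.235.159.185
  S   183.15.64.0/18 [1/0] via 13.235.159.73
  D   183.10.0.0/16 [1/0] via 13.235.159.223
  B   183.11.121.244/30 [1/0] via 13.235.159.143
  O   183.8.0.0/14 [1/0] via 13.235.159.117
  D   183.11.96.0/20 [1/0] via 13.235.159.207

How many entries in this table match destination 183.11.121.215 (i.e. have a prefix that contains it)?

4

Prefixes containing 183.11.121.215:
  182.0.0.0/7 (182.0.0.0 - 183.255.255.255)
  183.0.0.0/9 (183.0.0.0 - 183.127.255.255)
  183.0.0.0/11 (183.0.0.0 - 183.31.255.255)
  183.8.0.0/14 (183.8.0.0 - 183.11.255.255)
Total matching entries: 4.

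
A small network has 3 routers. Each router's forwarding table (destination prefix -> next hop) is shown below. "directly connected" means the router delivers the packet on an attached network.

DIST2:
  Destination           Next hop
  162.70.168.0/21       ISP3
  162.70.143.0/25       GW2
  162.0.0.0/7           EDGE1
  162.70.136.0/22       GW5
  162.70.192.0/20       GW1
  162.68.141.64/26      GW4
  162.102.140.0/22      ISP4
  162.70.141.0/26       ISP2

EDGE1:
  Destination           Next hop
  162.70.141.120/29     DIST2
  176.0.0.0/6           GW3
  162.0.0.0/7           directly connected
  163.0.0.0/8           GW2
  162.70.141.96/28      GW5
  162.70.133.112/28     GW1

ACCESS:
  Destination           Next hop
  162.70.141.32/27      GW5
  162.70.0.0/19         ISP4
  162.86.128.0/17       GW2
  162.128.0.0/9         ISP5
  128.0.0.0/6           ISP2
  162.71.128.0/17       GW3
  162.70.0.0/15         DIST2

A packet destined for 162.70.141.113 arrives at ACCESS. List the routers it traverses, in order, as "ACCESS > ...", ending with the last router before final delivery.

At ACCESS: longest match for 162.70.141.113 is 162.70.0.0/15 -> DIST2
At DIST2: longest match for 162.70.141.113 is 162.0.0.0/7 -> EDGE1
At EDGE1: longest match for 162.70.141.113 is 162.0.0.0/7 -> directly connected

ACCESS > DIST2 > EDGE1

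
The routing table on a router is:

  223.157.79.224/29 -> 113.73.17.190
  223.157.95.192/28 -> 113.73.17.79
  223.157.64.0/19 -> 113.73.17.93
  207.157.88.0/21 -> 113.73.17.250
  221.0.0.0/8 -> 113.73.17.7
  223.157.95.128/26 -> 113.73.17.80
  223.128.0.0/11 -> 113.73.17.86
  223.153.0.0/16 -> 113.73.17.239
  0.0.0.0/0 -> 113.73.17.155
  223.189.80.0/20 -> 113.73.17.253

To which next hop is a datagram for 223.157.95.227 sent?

Routes whose prefix contains 223.157.95.227:
  0.0.0.0/0 (default, matches everything) -> 113.73.17.155
  223.128.0.0/11 (223.128.0.0 - 223.159.255.255) -> 113.73.17.86
  223.157.64.0/19 (223.157.64.0 - 223.157.95.255) -> 113.73.17.93
More-specific entries that do NOT match:
  223.157.79.224/29 (223.157.79.224 - 223.157.79.231) does not contain 223.157.95.227
  223.157.95.192/28 (223.157.95.192 - 223.157.95.207) does not contain 223.157.95.227
  223.157.95.128/26 (223.157.95.128 - 223.157.95.191) does not contain 223.157.95.227
  207.157.88.0/21 (207.157.88.0 - 207.157.95.255) does not contain 223.157.95.227
  223.189.80.0/20 (223.189.80.0 - 223.189.95.255) does not contain 223.157.95.227
Longest matching prefix is /19 -> next hop 113.73.17.93.

113.73.17.93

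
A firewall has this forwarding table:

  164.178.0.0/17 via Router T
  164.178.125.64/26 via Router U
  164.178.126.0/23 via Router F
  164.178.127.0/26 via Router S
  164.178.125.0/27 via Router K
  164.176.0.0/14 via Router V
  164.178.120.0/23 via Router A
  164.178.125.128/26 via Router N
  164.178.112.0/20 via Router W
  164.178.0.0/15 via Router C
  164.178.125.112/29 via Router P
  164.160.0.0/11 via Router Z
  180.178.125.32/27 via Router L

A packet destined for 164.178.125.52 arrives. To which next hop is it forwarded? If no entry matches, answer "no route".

Routes whose prefix contains 164.178.125.52:
  164.160.0.0/11 (164.160.0.0 - 164.191.255.255) -> Router Z
  164.176.0.0/14 (164.176.0.0 - 164.179.255.255) -> Router V
  164.178.0.0/15 (164.178.0.0 - 164.179.255.255) -> Router C
  164.178.0.0/17 (164.178.0.0 - 164.178.127.255) -> Router T
  164.178.112.0/20 (164.178.112.0 - 164.178.127.255) -> Router W
More-specific entries that do NOT match:
  164.178.125.112/29 (164.178.125.112 - 164.178.125.119) does not contain 164.178.125.52
  164.178.125.0/27 (164.178.125.0 - 164.178.125.31) does not contain 164.178.125.52
  180.178.125.32/27 (180.178.125.32 - 180.178.125.63) does not contain 164.178.125.52
  164.178.125.64/26 (164.178.125.64 - 164.178.125.127) does not contain 164.178.125.52
  164.178.127.0/26 (164.178.127.0 - 164.178.127.63) does not contain 164.178.125.52
  164.178.125.128/26 (164.178.125.128 - 164.178.125.191) does not contain 164.178.125.52
  164.178.126.0/23 (164.178.126.0 - 164.178.127.255) does not contain 164.178.125.52
  164.178.120.0/23 (164.178.120.0 - 164.178.121.255) does not contain 164.178.125.52
Longest matching prefix is /20 -> next hop Router W.

Router W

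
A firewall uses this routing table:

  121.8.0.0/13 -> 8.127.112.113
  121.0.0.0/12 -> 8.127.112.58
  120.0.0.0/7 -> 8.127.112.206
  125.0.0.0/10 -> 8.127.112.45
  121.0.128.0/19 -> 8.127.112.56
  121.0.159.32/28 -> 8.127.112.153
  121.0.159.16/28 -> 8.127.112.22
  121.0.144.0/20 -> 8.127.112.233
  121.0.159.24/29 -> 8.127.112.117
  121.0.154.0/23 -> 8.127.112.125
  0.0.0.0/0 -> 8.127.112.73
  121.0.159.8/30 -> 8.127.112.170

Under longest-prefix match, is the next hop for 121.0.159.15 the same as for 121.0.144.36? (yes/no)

121.0.159.15: longest match 121.0.144.0/20 -> 8.127.112.233
121.0.144.36: longest match 121.0.144.0/20 -> 8.127.112.233

yes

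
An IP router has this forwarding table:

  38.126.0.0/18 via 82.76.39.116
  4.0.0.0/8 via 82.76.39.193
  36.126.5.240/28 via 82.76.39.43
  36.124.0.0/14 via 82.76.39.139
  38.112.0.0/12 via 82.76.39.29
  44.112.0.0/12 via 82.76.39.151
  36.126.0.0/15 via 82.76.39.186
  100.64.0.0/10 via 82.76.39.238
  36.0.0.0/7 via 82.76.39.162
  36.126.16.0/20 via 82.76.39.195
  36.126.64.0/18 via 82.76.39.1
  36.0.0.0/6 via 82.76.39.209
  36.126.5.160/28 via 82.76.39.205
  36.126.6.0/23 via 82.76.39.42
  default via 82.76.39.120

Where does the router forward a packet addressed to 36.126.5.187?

82.76.39.186

Routes whose prefix contains 36.126.5.187:
  0.0.0.0/0 (default, matches everything) -> 82.76.39.120
  36.0.0.0/6 (36.0.0.0 - 39.255.255.255) -> 82.76.39.209
  36.0.0.0/7 (36.0.0.0 - 37.255.255.255) -> 82.76.39.162
  36.124.0.0/14 (36.124.0.0 - 36.127.255.255) -> 82.76.39.139
  36.126.0.0/15 (36.126.0.0 - 36.127.255.255) -> 82.76.39.186
More-specific entries that do NOT match:
  36.126.5.240/28 (36.126.5.240 - 36.126.5.255) does not contain 36.126.5.187
  36.126.5.160/28 (36.126.5.160 - 36.126.5.175) does not contain 36.126.5.187
  36.126.6.0/23 (36.126.6.0 - 36.126.7.255) does not contain 36.126.5.187
  36.126.16.0/20 (36.126.16.0 - 36.126.31.255) does not contain 36.126.5.187
  38.126.0.0/18 (38.126.0.0 - 38.126.63.255) does not contain 36.126.5.187
  36.126.64.0/18 (36.126.64.0 - 36.126.127.255) does not contain 36.126.5.187
Longest matching prefix is /15 -> next hop 82.76.39.186.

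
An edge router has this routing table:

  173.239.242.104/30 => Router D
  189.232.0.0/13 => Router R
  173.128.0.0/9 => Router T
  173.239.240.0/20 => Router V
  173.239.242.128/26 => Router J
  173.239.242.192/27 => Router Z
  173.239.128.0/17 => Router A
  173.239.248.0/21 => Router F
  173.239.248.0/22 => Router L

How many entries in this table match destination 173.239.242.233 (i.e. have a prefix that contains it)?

3

Prefixes containing 173.239.242.233:
  173.128.0.0/9 (173.128.0.0 - 173.255.255.255)
  173.239.128.0/17 (173.239.128.0 - 173.239.255.255)
  173.239.240.0/20 (173.239.240.0 - 173.239.255.255)
Total matching entries: 3.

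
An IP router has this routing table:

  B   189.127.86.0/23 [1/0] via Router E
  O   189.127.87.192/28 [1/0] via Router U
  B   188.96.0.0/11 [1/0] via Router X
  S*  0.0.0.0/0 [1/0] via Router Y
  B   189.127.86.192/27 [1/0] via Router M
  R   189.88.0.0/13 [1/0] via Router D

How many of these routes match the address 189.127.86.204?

Prefixes containing 189.127.86.204:
  0.0.0.0/0 (default, matches everything)
  189.127.86.0/23 (189.127.86.0 - 189.127.87.255)
  189.127.86.192/27 (189.127.86.192 - 189.127.86.223)
Total matching entries: 3.

3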